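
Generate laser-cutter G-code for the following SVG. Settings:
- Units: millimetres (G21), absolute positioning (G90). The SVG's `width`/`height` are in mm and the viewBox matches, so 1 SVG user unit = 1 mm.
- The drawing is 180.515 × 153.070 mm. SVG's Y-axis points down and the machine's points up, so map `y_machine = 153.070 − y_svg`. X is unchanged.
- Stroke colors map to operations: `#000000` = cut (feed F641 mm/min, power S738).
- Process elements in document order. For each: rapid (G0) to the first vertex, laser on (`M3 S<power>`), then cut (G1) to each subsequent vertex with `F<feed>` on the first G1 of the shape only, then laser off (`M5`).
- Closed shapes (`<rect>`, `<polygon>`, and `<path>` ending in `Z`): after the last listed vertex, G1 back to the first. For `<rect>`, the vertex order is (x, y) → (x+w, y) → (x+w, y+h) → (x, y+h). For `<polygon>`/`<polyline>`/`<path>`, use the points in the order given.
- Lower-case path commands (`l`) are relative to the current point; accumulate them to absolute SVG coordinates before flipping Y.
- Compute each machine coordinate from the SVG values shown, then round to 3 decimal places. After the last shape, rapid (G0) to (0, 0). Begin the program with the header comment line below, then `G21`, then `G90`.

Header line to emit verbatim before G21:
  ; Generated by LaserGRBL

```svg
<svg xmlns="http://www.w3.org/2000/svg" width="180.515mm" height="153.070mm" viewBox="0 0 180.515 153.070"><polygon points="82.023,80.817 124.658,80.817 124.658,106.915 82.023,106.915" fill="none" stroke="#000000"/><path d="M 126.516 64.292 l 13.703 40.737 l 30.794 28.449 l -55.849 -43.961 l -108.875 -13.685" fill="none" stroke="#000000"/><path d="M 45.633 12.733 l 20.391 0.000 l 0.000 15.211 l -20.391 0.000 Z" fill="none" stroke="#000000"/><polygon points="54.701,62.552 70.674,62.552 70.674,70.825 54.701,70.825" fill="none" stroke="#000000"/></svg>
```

Since the viewBox matches the mm dimensions, user units are millimetres directly. The only transform is the Y-flip y_m = 153.070 − y_svg.

Shape 1 is a rectangle drawn with `<polygon>`. Its stroke #000000 means cut at S738, F641. After flipping Y the toolpath is (82.023,72.253) → (124.658,72.253) → (124.658,46.155) → (82.023,46.155) → (82.023,72.253), returning to the start.

Shape 2 is a open polyline drawn with `<path>`. Its stroke #000000 means cut at S738, F641. After flipping Y the toolpath is (126.516,88.778) → (140.219,48.041) → (171.013,19.592) → (115.164,63.553) → (6.289,77.238).

Shape 3 is a rectangle drawn with `<path>`. Its stroke #000000 means cut at S738, F641. After flipping Y the toolpath is (45.633,140.337) → (66.024,140.337) → (66.024,125.126) → (45.633,125.126) → (45.633,140.337), returning to the start.

Shape 4 is a rectangle drawn with `<polygon>`. Its stroke #000000 means cut at S738, F641. After flipping Y the toolpath is (54.701,90.518) → (70.674,90.518) → (70.674,82.245) → (54.701,82.245) → (54.701,90.518), returning to the start.

; Generated by LaserGRBL
G21
G90
G0 X82.023 Y72.253
M3 S738
G1 X124.658 Y72.253 F641
G1 X124.658 Y46.155
G1 X82.023 Y46.155
G1 X82.023 Y72.253
M5
G0 X126.516 Y88.778
M3 S738
G1 X140.219 Y48.041 F641
G1 X171.013 Y19.592
G1 X115.164 Y63.553
G1 X6.289 Y77.238
M5
G0 X45.633 Y140.337
M3 S738
G1 X66.024 Y140.337 F641
G1 X66.024 Y125.126
G1 X45.633 Y125.126
G1 X45.633 Y140.337
M5
G0 X54.701 Y90.518
M3 S738
G1 X70.674 Y90.518 F641
G1 X70.674 Y82.245
G1 X54.701 Y82.245
G1 X54.701 Y90.518
M5
G0 X0.000 Y0.000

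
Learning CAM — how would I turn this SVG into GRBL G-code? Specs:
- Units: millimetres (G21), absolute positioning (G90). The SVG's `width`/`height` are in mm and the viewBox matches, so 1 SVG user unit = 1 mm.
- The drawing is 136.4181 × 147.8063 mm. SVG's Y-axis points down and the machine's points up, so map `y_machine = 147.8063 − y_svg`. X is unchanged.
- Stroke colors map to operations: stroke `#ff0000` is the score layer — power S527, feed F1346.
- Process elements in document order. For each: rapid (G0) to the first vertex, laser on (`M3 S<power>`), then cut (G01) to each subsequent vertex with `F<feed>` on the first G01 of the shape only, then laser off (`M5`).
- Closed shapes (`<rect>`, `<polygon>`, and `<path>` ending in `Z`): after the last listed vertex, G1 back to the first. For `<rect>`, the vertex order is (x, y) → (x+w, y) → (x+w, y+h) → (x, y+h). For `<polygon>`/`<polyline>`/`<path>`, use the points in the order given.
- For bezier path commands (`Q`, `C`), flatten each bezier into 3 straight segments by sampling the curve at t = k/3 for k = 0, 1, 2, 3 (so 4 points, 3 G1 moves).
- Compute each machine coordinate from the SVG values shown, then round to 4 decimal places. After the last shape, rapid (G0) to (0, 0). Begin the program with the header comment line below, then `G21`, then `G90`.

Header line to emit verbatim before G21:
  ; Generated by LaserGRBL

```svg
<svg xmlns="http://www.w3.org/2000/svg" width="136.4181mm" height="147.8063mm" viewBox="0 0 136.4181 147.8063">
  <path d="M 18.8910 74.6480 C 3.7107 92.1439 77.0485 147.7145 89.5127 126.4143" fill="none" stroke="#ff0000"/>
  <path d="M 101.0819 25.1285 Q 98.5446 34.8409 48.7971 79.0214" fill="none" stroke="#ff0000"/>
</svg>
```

; Generated by LaserGRBL
G21
G90
G0 X18.8910 Y73.1583
M3 S527
G01 X27.6837 Y47.2281 F1346
G01 X62.2903 Y21.4582
G01 X89.5127 Y21.3920
M5
G0 X101.0819 Y122.6778
M3 S527
G01 X94.1448 Y112.3731 F1346
G01 X76.7165 Y94.4088
G01 X48.7971 Y68.7849
M5
G0 X0.0000 Y0.0000

1 u = 1 mm; y_m = 147.8063 − y.

[1] `<path>` cubic bezier, #ff0000→score S527 F1346: (18.8910,73.1583) → (27.6837,47.2281) → (62.2903,21.4582) → (89.5127,21.3920)

[2] `<path>` quadratic bezier, #ff0000→score S527 F1346: (101.0819,122.6778) → (94.1448,112.3731) → (76.7165,94.4088) → (48.7971,68.7849)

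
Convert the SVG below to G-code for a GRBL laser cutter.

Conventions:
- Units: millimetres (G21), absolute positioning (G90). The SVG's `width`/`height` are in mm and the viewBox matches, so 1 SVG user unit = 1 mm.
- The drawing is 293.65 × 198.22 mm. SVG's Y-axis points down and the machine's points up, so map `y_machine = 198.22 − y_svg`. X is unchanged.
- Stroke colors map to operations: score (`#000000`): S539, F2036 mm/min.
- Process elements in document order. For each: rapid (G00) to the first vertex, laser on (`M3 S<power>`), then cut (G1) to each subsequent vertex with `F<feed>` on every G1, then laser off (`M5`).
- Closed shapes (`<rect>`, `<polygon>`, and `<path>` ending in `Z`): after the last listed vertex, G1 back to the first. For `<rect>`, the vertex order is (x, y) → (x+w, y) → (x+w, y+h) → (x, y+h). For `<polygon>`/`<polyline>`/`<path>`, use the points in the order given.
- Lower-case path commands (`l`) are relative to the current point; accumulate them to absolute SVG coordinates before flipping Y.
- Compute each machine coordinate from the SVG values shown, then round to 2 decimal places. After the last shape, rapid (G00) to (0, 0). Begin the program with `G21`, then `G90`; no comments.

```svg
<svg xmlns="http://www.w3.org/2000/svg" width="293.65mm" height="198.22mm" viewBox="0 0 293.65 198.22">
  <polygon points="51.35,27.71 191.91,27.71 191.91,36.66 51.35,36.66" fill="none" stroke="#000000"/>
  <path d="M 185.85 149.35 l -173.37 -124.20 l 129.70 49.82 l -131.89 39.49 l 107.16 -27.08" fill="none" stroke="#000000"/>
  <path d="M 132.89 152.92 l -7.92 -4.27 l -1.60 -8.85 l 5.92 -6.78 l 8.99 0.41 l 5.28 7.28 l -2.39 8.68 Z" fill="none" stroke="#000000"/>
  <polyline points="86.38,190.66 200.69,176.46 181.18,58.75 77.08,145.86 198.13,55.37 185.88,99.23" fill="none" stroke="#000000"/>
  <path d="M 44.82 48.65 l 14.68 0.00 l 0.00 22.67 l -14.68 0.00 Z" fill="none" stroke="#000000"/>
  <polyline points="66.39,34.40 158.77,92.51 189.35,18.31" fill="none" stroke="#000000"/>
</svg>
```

G21
G90
G00 X51.35 Y170.51
M3 S539
G1 X191.91 Y170.51 F2036
G1 X191.91 Y161.56 F2036
G1 X51.35 Y161.56 F2036
G1 X51.35 Y170.51 F2036
M5
G00 X185.85 Y48.87
M3 S539
G1 X12.48 Y173.07 F2036
G1 X142.18 Y123.25 F2036
G1 X10.29 Y83.76 F2036
G1 X117.45 Y110.84 F2036
M5
G00 X132.89 Y45.30
M3 S539
G1 X124.97 Y49.57 F2036
G1 X123.37 Y58.42 F2036
G1 X129.29 Y65.20 F2036
G1 X138.28 Y64.79 F2036
G1 X143.56 Y57.51 F2036
G1 X141.17 Y48.83 F2036
G1 X132.89 Y45.30 F2036
M5
G00 X86.38 Y7.56
M3 S539
G1 X200.69 Y21.76 F2036
G1 X181.18 Y139.47 F2036
G1 X77.08 Y52.36 F2036
G1 X198.13 Y142.85 F2036
G1 X185.88 Y98.99 F2036
M5
G00 X44.82 Y149.57
M3 S539
G1 X59.50 Y149.57 F2036
G1 X59.50 Y126.90 F2036
G1 X44.82 Y126.90 F2036
G1 X44.82 Y149.57 F2036
M5
G00 X66.39 Y163.82
M3 S539
G1 X158.77 Y105.71 F2036
G1 X189.35 Y179.91 F2036
M5
G00 X0.00 Y0.00

1 u = 1 mm; y_m = 198.22 − y.

[1] `<polygon>` rectangle, #000000→score S539 F2036: (51.35,170.51) → (191.91,170.51) → (191.91,161.56) → (51.35,161.56) → (51.35,170.51) (closed)

[2] `<path>` open polyline, #000000→score S539 F2036: (185.85,48.87) → (12.48,173.07) → (142.18,123.25) → (10.29,83.76) → (117.45,110.84)

[3] `<path>` regular polygon, #000000→score S539 F2036: (132.89,45.30) → (124.97,49.57) → (123.37,58.42) → (129.29,65.20) → (138.28,64.79) → (143.56,57.51) → (141.17,48.83) → (132.89,45.30) (closed)

[4] `<polyline>` open polyline, #000000→score S539 F2036: (86.38,7.56) → (200.69,21.76) → (181.18,139.47) → (77.08,52.36) → (198.13,142.85) → (185.88,98.99)

[5] `<path>` rectangle, #000000→score S539 F2036: (44.82,149.57) → (59.50,149.57) → (59.50,126.90) → (44.82,126.90) → (44.82,149.57) (closed)

[6] `<polyline>` open polyline, #000000→score S539 F2036: (66.39,163.82) → (158.77,105.71) → (189.35,179.91)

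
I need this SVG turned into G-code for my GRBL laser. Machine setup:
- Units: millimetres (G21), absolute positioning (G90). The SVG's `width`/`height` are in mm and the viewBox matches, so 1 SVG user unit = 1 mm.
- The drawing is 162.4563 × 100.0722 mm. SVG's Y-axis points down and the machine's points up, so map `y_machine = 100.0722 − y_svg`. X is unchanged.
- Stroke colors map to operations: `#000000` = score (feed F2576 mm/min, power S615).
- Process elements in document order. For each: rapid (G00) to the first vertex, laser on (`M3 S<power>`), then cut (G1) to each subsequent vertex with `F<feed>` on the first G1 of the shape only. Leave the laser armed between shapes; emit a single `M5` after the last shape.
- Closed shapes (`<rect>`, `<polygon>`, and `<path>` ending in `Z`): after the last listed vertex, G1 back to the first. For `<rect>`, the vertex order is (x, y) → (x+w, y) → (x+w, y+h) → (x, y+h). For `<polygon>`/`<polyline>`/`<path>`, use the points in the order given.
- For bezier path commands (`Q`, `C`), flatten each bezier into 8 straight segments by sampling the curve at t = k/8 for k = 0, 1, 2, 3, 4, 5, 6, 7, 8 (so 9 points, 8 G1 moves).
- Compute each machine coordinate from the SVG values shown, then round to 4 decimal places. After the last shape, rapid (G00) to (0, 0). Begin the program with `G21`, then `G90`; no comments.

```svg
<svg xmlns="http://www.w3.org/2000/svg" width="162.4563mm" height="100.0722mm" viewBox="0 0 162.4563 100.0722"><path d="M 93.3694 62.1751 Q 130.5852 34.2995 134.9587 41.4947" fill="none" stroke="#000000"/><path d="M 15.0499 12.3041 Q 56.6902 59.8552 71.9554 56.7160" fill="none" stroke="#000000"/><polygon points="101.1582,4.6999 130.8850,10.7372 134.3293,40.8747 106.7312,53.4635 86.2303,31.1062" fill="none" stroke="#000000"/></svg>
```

G21
G90
G00 X93.3694 Y37.8971
M3 S615
G1 X102.1602 Y44.3180 F2576
G1 X109.9247 Y49.6430
G1 X116.6628 Y53.8720
G1 X122.3746 Y57.0050
G1 X127.0601 Y59.0421
G1 X130.7193 Y59.9832
G1 X133.3522 Y59.8283
G1 X134.9587 Y58.5775
G00 X15.0499 Y87.7681
M3 S615
G1 X25.0479 Y76.6724 F2576
G1 X34.2216 Y67.1607
G1 X42.5711 Y59.2331
G1 X50.0964 Y52.8896
G1 X56.7975 Y48.1301
G1 X62.6744 Y44.9547
G1 X67.7270 Y43.3634
G1 X71.9554 Y43.3562
G00 X101.1582 Y95.3723
M3 S615
G1 X130.8850 Y89.3350 F2576
G1 X134.3293 Y59.1975
G1 X106.7312 Y46.6087
G1 X86.2303 Y68.9660
G1 X101.1582 Y95.3723
M5
G00 X0.0000 Y0.0000

1 u = 1 mm; y_m = 100.0722 − y.

[1] `<path>` quadratic bezier, #000000→score S615 F2576: (93.3694,37.8971) → (102.1602,44.3180) → (109.9247,49.6430) → (116.6628,53.8720) → (122.3746,57.0050) → (127.0601,59.0421) → (130.7193,59.9832) → (133.3522,59.8283) → (134.9587,58.5775)

[2] `<path>` quadratic bezier, #000000→score S615 F2576: (15.0499,87.7681) → (25.0479,76.6724) → (34.2216,67.1607) → (42.5711,59.2331) → (50.0964,52.8896) → (56.7975,48.1301) → (62.6744,44.9547) → (67.7270,43.3634) → (71.9554,43.3562)

[3] `<polygon>` regular polygon, #000000→score S615 F2576: (101.1582,95.3723) → (130.8850,89.3350) → (134.3293,59.1975) → (106.7312,46.6087) → (86.2303,68.9660) → (101.1582,95.3723) (closed)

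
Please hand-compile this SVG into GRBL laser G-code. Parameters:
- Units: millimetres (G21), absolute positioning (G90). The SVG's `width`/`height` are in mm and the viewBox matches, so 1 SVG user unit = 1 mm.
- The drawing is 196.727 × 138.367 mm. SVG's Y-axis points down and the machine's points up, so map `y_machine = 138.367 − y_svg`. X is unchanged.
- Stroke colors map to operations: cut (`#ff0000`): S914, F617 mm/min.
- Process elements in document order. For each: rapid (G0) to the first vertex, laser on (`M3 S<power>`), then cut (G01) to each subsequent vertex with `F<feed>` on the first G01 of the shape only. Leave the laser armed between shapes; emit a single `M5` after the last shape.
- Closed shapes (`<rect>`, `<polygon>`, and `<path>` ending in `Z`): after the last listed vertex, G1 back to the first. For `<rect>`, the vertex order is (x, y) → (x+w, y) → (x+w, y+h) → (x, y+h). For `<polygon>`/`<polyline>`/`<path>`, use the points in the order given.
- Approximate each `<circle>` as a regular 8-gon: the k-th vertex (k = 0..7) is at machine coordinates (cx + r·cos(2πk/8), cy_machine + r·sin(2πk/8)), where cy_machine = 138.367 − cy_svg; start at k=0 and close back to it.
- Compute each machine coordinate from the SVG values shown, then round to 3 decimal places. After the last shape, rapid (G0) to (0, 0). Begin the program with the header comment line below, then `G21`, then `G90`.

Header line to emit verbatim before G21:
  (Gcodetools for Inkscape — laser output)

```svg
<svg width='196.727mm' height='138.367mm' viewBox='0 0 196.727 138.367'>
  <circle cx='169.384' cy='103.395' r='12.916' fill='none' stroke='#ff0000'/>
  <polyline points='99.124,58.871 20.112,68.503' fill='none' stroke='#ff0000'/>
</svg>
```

1 u = 1 mm; y_m = 138.367 − y.

[1] `<circle>` circle, #ff0000→cut S914 F617: (182.300,34.972) → (178.517,44.105) → (169.384,47.888) → (160.251,44.105) → (156.468,34.972) → (160.251,25.839) → (169.384,22.056) → (178.517,25.839) → (182.300,34.972) (closed)

[2] `<polyline>` line segment, #ff0000→cut S914 F617: (99.124,79.496) → (20.112,69.864)

(Gcodetools for Inkscape — laser output)
G21
G90
G0 X182.300 Y34.972
M3 S914
G01 X178.517 Y44.105 F617
G01 X169.384 Y47.888
G01 X160.251 Y44.105
G01 X156.468 Y34.972
G01 X160.251 Y25.839
G01 X169.384 Y22.056
G01 X178.517 Y25.839
G01 X182.300 Y34.972
G0 X99.124 Y79.496
M3 S914
G01 X20.112 Y69.864 F617
M5
G0 X0.000 Y0.000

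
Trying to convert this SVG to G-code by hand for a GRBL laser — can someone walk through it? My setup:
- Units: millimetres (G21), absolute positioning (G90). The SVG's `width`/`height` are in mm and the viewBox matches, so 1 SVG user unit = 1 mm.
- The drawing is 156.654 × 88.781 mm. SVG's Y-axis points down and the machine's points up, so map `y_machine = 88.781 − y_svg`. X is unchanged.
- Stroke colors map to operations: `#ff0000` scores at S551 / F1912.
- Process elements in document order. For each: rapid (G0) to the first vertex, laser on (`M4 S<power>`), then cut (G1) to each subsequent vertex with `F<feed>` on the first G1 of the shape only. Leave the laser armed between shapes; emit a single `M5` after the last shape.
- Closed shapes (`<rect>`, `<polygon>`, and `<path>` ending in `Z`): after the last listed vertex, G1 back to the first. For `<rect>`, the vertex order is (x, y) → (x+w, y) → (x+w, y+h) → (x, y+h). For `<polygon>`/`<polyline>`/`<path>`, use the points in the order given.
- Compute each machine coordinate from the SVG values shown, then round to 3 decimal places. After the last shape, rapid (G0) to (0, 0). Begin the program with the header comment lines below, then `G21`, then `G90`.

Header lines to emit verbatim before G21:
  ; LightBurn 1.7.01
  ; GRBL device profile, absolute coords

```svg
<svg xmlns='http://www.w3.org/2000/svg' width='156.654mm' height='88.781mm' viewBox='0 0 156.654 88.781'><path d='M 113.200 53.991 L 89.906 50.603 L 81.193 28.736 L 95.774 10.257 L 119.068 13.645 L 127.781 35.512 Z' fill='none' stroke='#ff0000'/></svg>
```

; LightBurn 1.7.01
; GRBL device profile, absolute coords
G21
G90
G0 X113.200 Y34.790
M4 S551
G1 X89.906 Y38.178 F1912
G1 X81.193 Y60.045
G1 X95.774 Y78.524
G1 X119.068 Y75.136
G1 X127.781 Y53.269
G1 X113.200 Y34.790
M5
G0 X0.000 Y0.000

Since the viewBox matches the mm dimensions, user units are millimetres directly. The only transform is the Y-flip y_m = 88.781 − y_svg.

Shape 1 is a regular polygon drawn with `<path>`. Its stroke #ff0000 means score at S551, F1912. After flipping Y the toolpath is (113.200,34.790) → (89.906,38.178) → (81.193,60.045) → (95.774,78.524) → (119.068,75.136) → (127.781,53.269) → (113.200,34.790), returning to the start.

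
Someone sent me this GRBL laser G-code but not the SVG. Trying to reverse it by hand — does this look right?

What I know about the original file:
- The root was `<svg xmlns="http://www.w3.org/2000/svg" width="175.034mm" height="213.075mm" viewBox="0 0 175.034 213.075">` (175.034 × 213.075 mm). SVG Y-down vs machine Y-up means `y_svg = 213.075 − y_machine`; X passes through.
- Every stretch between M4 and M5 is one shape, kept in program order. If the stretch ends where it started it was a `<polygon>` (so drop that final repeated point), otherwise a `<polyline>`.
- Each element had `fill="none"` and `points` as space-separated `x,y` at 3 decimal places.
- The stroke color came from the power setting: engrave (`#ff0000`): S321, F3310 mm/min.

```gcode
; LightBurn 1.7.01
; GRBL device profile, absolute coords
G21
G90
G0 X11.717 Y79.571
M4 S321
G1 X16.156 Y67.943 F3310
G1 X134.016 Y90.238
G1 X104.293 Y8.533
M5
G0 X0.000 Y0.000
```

<svg xmlns="http://www.w3.org/2000/svg" width="175.034mm" height="213.075mm" viewBox="0 0 175.034 213.075">
  <polyline points="11.717,133.504 16.156,145.132 134.016,122.837 104.293,204.542" fill="none" stroke="#ff0000"/>
</svg>

Machine Y-up, SVG Y-down with viewBox height 213.075, so y_svg = 213.075 − y_machine; X carries over. Every run uses S321, so all elements get stroke `#ff0000` (engrave).

Run 1: The run is open, so emit a `<polyline>` with points (Y-flipped): 11.717,133.504 16.156,145.132 134.016,122.837 104.293,204.542.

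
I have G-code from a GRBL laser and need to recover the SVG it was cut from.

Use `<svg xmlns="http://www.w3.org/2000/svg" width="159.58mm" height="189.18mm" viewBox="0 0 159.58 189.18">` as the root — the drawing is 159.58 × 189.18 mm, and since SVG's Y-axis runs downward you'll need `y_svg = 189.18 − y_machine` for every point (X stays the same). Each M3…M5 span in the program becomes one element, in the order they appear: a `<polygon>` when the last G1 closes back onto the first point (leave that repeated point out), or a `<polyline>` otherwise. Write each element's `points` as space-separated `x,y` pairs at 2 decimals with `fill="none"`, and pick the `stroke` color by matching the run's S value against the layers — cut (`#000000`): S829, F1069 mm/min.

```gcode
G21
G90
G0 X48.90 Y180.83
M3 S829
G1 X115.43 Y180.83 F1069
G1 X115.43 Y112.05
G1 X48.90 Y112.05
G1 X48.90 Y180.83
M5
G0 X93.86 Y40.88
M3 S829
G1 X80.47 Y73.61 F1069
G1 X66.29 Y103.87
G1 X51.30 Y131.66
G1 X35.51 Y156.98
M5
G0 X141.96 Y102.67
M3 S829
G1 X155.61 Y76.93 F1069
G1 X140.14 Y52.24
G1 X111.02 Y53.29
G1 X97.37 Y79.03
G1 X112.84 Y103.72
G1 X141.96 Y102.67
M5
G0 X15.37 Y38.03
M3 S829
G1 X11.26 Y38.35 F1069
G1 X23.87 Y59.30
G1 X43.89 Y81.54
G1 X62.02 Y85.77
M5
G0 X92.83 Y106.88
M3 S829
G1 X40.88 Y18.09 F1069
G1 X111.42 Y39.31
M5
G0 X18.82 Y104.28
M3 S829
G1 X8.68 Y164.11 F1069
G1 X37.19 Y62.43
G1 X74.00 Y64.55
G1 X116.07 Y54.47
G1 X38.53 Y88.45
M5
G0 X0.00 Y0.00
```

<svg xmlns="http://www.w3.org/2000/svg" width="159.58mm" height="189.18mm" viewBox="0 0 159.58 189.18">
  <polygon points="48.90,8.35 115.43,8.35 115.43,77.13 48.90,77.13" fill="none" stroke="#000000"/>
  <polyline points="93.86,148.30 80.47,115.57 66.29,85.31 51.30,57.52 35.51,32.20" fill="none" stroke="#000000"/>
  <polygon points="141.96,86.51 155.61,112.25 140.14,136.94 111.02,135.89 97.37,110.15 112.84,85.46" fill="none" stroke="#000000"/>
  <polyline points="15.37,151.15 11.26,150.83 23.87,129.88 43.89,107.64 62.02,103.41" fill="none" stroke="#000000"/>
  <polyline points="92.83,82.30 40.88,171.09 111.42,149.87" fill="none" stroke="#000000"/>
  <polyline points="18.82,84.90 8.68,25.07 37.19,126.75 74.00,124.63 116.07,134.71 38.53,100.73" fill="none" stroke="#000000"/>
</svg>

Machine Y-up, SVG Y-down with viewBox height 189.18, so y_svg = 189.18 − y_machine; X carries over. Every run uses S829, so all elements get stroke `#000000` (cut).

Run 1: The run returns to its start, so emit a `<polygon>` with points (Y-flipped): 48.90,8.35 115.43,8.35 115.43,77.13 48.90,77.13.

Run 2: The run is open, so emit a `<polyline>` with points (Y-flipped): 93.86,148.30 80.47,115.57 66.29,85.31 51.30,57.52 35.51,32.20.

Run 3: The run returns to its start, so emit a `<polygon>` with points (Y-flipped): 141.96,86.51 155.61,112.25 140.14,136.94 111.02,135.89 97.37,110.15 112.84,85.46.

Run 4: The run is open, so emit a `<polyline>` with points (Y-flipped): 15.37,151.15 11.26,150.83 23.87,129.88 43.89,107.64 62.02,103.41.

Run 5: The run is open, so emit a `<polyline>` with points (Y-flipped): 92.83,82.30 40.88,171.09 111.42,149.87.

Run 6: The run is open, so emit a `<polyline>` with points (Y-flipped): 18.82,84.90 8.68,25.07 37.19,126.75 74.00,124.63 116.07,134.71 38.53,100.73.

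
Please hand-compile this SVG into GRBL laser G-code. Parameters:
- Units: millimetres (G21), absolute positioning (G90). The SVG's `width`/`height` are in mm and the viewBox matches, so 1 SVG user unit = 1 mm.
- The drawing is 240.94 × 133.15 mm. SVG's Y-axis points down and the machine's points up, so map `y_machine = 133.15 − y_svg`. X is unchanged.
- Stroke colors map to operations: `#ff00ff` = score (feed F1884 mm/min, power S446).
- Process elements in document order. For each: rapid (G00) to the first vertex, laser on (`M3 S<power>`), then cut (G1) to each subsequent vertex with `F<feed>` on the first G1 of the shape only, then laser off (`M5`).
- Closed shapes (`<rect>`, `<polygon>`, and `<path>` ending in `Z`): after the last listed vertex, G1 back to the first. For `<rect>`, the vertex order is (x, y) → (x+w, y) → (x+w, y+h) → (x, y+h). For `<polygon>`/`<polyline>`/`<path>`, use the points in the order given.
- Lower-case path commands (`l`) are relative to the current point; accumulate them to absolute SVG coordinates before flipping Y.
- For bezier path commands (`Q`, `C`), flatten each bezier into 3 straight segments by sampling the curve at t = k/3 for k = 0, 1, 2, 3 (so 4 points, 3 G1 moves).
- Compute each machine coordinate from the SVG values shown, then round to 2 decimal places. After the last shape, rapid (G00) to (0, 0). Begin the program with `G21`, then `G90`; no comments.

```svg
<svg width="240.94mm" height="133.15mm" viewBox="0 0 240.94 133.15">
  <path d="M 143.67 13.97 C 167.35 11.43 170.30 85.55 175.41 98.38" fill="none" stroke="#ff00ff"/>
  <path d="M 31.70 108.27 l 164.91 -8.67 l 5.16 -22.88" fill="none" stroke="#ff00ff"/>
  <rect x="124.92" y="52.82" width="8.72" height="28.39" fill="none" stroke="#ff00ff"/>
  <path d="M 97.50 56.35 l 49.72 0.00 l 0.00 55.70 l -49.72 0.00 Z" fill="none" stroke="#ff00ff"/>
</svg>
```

Since the viewBox matches the mm dimensions, user units are millimetres directly. The only transform is the Y-flip y_m = 133.15 − y_svg.

Shape 1 is a cubic bezier drawn with `<path>`. Its stroke #ff00ff means score at S446, F1884. After flipping Y the toolpath is (143.67,119.18) → (161.29,101.28) → (170.17,62.92) → (175.41,34.77).

Shape 2 is a open polyline drawn with `<path>`. Its stroke #ff00ff means score at S446, F1884. After flipping Y the toolpath is (31.70,24.88) → (196.61,33.55) → (201.77,56.43).

Shape 3 is a rectangle drawn with `<rect>`. Its stroke #ff00ff means score at S446, F1884. After flipping Y the toolpath is (124.92,80.33) → (133.64,80.33) → (133.64,51.94) → (124.92,51.94) → (124.92,80.33), returning to the start.

Shape 4 is a rectangle drawn with `<path>`. Its stroke #ff00ff means score at S446, F1884. After flipping Y the toolpath is (97.50,76.80) → (147.22,76.80) → (147.22,21.10) → (97.50,21.10) → (97.50,76.80), returning to the start.

G21
G90
G00 X143.67 Y119.18
M3 S446
G1 X161.29 Y101.28 F1884
G1 X170.17 Y62.92
G1 X175.41 Y34.77
M5
G00 X31.70 Y24.88
M3 S446
G1 X196.61 Y33.55 F1884
G1 X201.77 Y56.43
M5
G00 X124.92 Y80.33
M3 S446
G1 X133.64 Y80.33 F1884
G1 X133.64 Y51.94
G1 X124.92 Y51.94
G1 X124.92 Y80.33
M5
G00 X97.50 Y76.80
M3 S446
G1 X147.22 Y76.80 F1884
G1 X147.22 Y21.10
G1 X97.50 Y21.10
G1 X97.50 Y76.80
M5
G00 X0.00 Y0.00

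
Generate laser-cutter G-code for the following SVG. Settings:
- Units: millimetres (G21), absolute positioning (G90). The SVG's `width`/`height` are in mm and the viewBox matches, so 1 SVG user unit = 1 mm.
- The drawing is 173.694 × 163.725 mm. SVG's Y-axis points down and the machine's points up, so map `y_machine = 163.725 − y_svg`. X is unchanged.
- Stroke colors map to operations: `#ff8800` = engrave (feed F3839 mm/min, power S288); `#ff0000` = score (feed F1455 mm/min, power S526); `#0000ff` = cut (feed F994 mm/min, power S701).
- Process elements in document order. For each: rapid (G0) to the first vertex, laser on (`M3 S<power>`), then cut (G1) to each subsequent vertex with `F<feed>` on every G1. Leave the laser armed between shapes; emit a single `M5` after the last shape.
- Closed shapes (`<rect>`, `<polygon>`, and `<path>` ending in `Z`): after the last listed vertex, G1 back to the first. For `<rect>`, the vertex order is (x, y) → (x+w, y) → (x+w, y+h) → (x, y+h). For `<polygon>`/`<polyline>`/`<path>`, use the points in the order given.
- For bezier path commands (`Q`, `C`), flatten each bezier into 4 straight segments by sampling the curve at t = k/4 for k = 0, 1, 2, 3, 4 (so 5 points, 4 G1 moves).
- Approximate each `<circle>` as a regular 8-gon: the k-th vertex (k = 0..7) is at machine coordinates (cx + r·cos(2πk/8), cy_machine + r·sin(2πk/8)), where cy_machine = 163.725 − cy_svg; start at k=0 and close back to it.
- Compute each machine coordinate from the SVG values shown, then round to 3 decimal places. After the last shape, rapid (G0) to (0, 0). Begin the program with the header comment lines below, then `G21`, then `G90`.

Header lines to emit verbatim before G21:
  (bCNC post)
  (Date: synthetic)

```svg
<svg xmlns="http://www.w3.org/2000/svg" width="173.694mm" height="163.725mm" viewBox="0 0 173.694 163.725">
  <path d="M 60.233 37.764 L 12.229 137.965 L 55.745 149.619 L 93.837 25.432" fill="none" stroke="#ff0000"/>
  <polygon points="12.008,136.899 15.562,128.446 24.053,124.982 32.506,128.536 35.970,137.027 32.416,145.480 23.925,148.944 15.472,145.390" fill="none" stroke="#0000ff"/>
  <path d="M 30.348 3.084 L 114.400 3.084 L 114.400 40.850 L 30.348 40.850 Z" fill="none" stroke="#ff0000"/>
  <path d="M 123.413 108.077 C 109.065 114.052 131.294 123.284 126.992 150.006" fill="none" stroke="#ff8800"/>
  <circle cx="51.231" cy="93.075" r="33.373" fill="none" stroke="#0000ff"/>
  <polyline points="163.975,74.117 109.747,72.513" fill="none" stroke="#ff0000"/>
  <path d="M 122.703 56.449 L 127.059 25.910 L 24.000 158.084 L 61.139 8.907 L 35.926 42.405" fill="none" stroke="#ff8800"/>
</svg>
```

(bCNC post)
(Date: synthetic)
G21
G90
G0 X60.233 Y125.961
M3 S526
G1 X12.229 Y25.760 F1455
G1 X55.745 Y14.106 F1455
G1 X93.837 Y138.293 F1455
G0 X12.008 Y26.826
M3 S701
G1 X15.562 Y35.279 F994
G1 X24.053 Y38.743 F994
G1 X32.506 Y35.189 F994
G1 X35.970 Y26.698 F994
G1 X32.416 Y18.245 F994
G1 X23.925 Y14.781 F994
G1 X15.472 Y18.335 F994
G1 X12.008 Y26.826 F994
G0 X30.348 Y160.641
M3 S526
G1 X114.400 Y160.641 F1455
G1 X114.400 Y122.875 F1455
G1 X30.348 Y122.875 F1455
G1 X30.348 Y160.641 F1455
G0 X123.413 Y55.648
M3 S288
G1 X118.524 Y50.334 F3839
G1 X121.435 Y42.464 F3839
G1 X126.230 Y30.704 F3839
G1 X126.992 Y13.719 F3839
G0 X84.604 Y70.650
M3 S701
G1 X74.829 Y94.248 F994
G1 X51.231 Y104.023 F994
G1 X27.633 Y94.248 F994
G1 X17.858 Y70.650 F994
G1 X27.633 Y47.052 F994
G1 X51.231 Y37.277 F994
G1 X74.829 Y47.052 F994
G1 X84.604 Y70.650 F994
G0 X163.975 Y89.608
M3 S526
G1 X109.747 Y91.212 F1455
G0 X122.703 Y107.276
M3 S288
G1 X127.059 Y137.815 F3839
G1 X24.000 Y5.641 F3839
G1 X61.139 Y154.818 F3839
G1 X35.926 Y121.320 F3839
M5
G0 X0.000 Y0.000

viewBox `0 0 173.694 163.725` with mm width/height → 1 unit = 1 mm. Flip: y_m = 163.725 − y_svg.

**Shape 1** — `<path>` open polyline, stroke `#ff0000` → score (S526, F1455). Machine vertices: (60.233,125.961) → (12.229,25.760) → (55.745,14.106) → (93.837,138.293). Open path.

**Shape 2** — `<polygon>` regular polygon, stroke `#0000ff` → cut (S701, F994). Machine vertices: (12.008,26.826) → (15.562,35.279) → (24.053,38.743) → (32.506,35.189) → (35.970,26.698) → (32.416,18.245) → (23.925,14.781) → (15.472,18.335) → (12.008,26.826). Closed: final G1 returns to the first vertex.

**Shape 3** — `<path>` rectangle, stroke `#ff0000` → score (S526, F1455). Machine vertices: (30.348,160.641) → (114.400,160.641) → (114.400,122.875) → (30.348,122.875) → (30.348,160.641). Closed: final G1 returns to the first vertex.

**Shape 4** — `<path>` cubic bezier, stroke `#ff8800` → engrave (S288, F3839). Control points (SVG): P0=(123.413,108.077), P1=(109.065,114.052), P2=(131.294,123.284), P3=(126.992,150.006); sampled at t=k/4. Machine vertices: (123.413,55.648) → (118.524,50.334) → (121.435,42.464) → (126.230,30.704) → (126.992,13.719). Open path.

**Shape 5** — `<circle>` circle, stroke `#0000ff` → cut (S701, F994). Machine vertices: (84.604,70.650) → (74.829,94.248) → (51.231,104.023) → (27.633,94.248) → (17.858,70.650) → (27.633,47.052) → (51.231,37.277) → (74.829,47.052) → (84.604,70.650). Closed: final G1 returns to the first vertex.

**Shape 6** — `<polyline>` line segment, stroke `#ff0000` → score (S526, F1455). Machine vertices: (163.975,89.608) → (109.747,91.212). Open path.

**Shape 7** — `<path>` open polyline, stroke `#ff8800` → engrave (S288, F3839). Machine vertices: (122.703,107.276) → (127.059,137.815) → (24.000,5.641) → (61.139,154.818) → (35.926,121.320). Open path.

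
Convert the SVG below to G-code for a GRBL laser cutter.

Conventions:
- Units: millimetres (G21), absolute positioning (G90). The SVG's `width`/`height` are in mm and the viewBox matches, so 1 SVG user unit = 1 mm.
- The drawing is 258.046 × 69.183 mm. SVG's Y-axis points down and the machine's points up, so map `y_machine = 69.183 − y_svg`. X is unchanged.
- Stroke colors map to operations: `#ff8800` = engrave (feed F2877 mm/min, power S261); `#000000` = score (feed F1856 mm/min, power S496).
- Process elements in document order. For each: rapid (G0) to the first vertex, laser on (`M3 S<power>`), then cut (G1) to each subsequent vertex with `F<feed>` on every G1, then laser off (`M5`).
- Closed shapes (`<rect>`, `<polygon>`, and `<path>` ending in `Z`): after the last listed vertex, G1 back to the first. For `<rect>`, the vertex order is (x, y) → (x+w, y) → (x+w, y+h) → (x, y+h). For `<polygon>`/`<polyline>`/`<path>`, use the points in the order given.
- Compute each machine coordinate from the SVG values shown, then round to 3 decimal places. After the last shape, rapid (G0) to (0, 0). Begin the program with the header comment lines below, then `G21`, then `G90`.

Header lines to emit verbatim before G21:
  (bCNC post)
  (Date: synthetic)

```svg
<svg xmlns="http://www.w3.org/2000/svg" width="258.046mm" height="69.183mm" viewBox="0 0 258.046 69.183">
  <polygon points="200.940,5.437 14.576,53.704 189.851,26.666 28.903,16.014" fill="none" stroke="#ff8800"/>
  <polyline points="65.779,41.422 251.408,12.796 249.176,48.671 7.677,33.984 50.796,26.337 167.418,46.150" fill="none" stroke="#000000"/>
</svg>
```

(bCNC post)
(Date: synthetic)
G21
G90
G0 X200.940 Y63.746
M3 S261
G1 X14.576 Y15.479 F2877
G1 X189.851 Y42.517 F2877
G1 X28.903 Y53.169 F2877
G1 X200.940 Y63.746 F2877
M5
G0 X65.779 Y27.761
M3 S496
G1 X251.408 Y56.387 F1856
G1 X249.176 Y20.512 F1856
G1 X7.677 Y35.199 F1856
G1 X50.796 Y42.846 F1856
G1 X167.418 Y23.033 F1856
M5
G0 X0.000 Y0.000

1 u = 1 mm; y_m = 69.183 − y.

[1] `<polygon>` closed polygon, #ff8800→engrave S261 F2877: (200.940,63.746) → (14.576,15.479) → (189.851,42.517) → (28.903,53.169) → (200.940,63.746) (closed)

[2] `<polyline>` open polyline, #000000→score S496 F1856: (65.779,27.761) → (251.408,56.387) → (249.176,20.512) → (7.677,35.199) → (50.796,42.846) → (167.418,23.033)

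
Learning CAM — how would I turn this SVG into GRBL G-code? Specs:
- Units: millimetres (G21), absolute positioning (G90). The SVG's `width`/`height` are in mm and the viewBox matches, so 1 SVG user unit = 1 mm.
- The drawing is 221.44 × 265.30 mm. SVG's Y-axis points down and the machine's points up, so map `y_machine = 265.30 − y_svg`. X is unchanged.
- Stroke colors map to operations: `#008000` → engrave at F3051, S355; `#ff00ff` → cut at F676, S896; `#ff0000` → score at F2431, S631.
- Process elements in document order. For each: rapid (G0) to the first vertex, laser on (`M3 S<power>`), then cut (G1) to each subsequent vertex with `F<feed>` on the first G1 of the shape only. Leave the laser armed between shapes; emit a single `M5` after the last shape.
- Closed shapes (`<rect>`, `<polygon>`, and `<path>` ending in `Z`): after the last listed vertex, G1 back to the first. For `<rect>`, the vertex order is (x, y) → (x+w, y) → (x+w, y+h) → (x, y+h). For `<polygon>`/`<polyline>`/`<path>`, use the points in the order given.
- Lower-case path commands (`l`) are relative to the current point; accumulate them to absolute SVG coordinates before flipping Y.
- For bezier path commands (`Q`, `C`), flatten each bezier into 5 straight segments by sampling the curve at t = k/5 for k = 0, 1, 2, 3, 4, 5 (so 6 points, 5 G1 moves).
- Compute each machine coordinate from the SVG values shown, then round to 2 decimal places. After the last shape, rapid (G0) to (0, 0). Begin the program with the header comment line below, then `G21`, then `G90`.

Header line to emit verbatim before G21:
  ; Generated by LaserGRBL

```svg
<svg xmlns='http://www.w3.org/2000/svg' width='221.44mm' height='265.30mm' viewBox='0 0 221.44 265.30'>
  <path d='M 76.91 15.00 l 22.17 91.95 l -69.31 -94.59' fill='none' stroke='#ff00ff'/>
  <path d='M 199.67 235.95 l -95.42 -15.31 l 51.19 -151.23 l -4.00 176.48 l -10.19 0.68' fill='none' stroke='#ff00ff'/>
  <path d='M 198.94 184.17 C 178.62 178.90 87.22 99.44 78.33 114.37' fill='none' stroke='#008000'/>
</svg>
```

; Generated by LaserGRBL
G21
G90
G0 X76.91 Y250.30
M3 S896
G1 X99.08 Y158.35 F676
G1 X29.77 Y252.94
G0 X199.67 Y29.35
M3 S896
G1 X104.25 Y44.66 F676
G1 X155.44 Y195.89
G1 X151.44 Y19.41
G1 X141.25 Y18.73
G0 X198.94 Y81.13
M3 S355
G1 X179.45 Y91.85 F3051
G1 X150.27 Y112.28
G1 X118.77 Y134.33
G1 X92.34 Y149.91
G1 X78.33 Y150.93
M5
G0 X0.00 Y0.00

viewBox `0 0 221.44 265.30` with mm width/height → 1 unit = 1 mm. Flip: y_m = 265.30 − y_svg.

**Shape 1** — `<path>` open polyline, stroke `#ff00ff` → cut (S896, F676). Machine vertices: (76.91,250.30) → (99.08,158.35) → (29.77,252.94). Open path.

**Shape 2** — `<path>` open polyline, stroke `#ff00ff` → cut (S896, F676). Machine vertices: (199.67,29.35) → (104.25,44.66) → (155.44,195.89) → (151.44,19.41) → (141.25,18.73). Open path.

**Shape 3** — `<path>` cubic bezier, stroke `#008000` → engrave (S355, F3051). Control points (SVG): P0=(198.94,184.17), P1=(178.62,178.90), P2=(87.22,99.44), P3=(78.33,114.37); sampled at t=k/5. Machine vertices: (198.94,81.13) → (179.45,91.85) → (150.27,112.28) → (118.77,134.33) → (92.34,149.91) → (78.33,150.93). Open path.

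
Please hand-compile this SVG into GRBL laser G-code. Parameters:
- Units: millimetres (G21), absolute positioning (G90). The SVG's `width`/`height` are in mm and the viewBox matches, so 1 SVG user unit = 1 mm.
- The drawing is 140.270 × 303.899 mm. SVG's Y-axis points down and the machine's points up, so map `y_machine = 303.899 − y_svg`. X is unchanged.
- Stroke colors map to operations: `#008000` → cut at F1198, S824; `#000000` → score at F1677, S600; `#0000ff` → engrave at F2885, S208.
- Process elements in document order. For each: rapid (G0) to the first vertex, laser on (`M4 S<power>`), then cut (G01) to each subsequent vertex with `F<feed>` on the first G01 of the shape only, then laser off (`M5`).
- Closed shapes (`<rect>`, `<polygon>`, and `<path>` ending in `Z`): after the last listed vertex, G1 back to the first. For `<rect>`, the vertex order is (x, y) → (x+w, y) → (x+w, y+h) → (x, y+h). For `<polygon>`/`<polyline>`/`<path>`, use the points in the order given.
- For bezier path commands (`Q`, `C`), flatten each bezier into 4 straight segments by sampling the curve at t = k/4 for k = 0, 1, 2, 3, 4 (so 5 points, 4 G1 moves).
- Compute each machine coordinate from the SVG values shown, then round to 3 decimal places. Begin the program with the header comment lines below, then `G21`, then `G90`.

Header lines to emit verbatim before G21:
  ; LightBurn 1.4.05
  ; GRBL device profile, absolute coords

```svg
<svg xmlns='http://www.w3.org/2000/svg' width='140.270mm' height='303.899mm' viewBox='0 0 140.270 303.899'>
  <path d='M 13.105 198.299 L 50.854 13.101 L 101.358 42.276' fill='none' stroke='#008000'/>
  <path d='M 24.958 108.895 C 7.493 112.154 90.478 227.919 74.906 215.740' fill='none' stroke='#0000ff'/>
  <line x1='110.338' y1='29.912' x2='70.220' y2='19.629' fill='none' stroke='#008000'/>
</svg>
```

1 u = 1 mm; y_m = 303.899 − y.

[1] `<path>` open polyline, #008000→cut S824 F1198: (13.105,105.600) → (50.854,290.798) → (101.358,261.623)

[2] `<path>` cubic bezier, #0000ff→engrave S208 F2885: (24.958,195.004) → (27.584,175.222) → (49.222,135.792) → (71.215,99.257) → (74.906,88.159)

[3] `<line>` line segment, #008000→cut S824 F1198: (110.338,273.987) → (70.220,284.270)

; LightBurn 1.4.05
; GRBL device profile, absolute coords
G21
G90
G0 X13.105 Y105.600
M4 S824
G01 X50.854 Y290.798 F1198
G01 X101.358 Y261.623
M5
G0 X24.958 Y195.004
M4 S208
G01 X27.584 Y175.222 F2885
G01 X49.222 Y135.792
G01 X71.215 Y99.257
G01 X74.906 Y88.159
M5
G0 X110.338 Y273.987
M4 S824
G01 X70.220 Y284.270 F1198
M5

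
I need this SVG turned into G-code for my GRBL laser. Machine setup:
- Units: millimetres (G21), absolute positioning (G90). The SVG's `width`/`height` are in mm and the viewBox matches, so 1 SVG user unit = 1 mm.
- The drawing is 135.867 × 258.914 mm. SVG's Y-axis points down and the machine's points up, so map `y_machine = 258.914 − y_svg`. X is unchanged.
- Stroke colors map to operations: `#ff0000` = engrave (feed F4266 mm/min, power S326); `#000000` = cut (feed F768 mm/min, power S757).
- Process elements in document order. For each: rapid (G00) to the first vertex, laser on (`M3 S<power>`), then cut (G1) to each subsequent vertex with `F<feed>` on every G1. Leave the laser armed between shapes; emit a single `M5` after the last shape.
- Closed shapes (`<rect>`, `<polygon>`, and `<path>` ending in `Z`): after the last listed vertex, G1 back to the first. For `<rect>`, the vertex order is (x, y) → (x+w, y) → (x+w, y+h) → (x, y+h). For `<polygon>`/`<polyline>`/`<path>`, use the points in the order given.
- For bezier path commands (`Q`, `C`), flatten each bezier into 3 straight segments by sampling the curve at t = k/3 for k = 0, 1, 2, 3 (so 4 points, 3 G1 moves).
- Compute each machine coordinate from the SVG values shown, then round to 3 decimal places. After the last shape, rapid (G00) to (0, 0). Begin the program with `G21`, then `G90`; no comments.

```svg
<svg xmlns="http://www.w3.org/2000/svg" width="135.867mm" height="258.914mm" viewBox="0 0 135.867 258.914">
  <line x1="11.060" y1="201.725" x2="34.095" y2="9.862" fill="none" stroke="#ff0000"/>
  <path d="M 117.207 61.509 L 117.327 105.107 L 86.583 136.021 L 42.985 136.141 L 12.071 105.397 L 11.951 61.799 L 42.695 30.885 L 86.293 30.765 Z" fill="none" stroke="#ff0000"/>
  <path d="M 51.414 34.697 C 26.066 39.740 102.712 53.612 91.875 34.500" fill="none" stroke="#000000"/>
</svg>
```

viewBox `0 0 135.867 258.914` with mm width/height → 1 unit = 1 mm. Flip: y_m = 258.914 − y_svg.

**Shape 1** — `<line>` line segment, stroke `#ff0000` → engrave (S326, F4266). Machine vertices: (11.060,57.189) → (34.095,249.052). Open path.

**Shape 2** — `<path>` regular polygon, stroke `#ff0000` → engrave (S326, F4266). Machine vertices: (117.207,197.405) → (117.327,153.807) → (86.583,122.893) → (42.985,122.773) → (12.071,153.517) → (11.951,197.115) → (42.695,228.029) → (86.293,228.149) → (117.207,197.405). Closed: final G1 returns to the first vertex.

**Shape 3** — `<path>` cubic bezier, stroke `#000000` → cut (S757, F768). Control points (SVG): P0=(51.414,34.697), P1=(26.066,39.740), P2=(102.712,53.612), P3=(91.875,34.500); sampled at t=k/3. Machine vertices: (51.414,224.217) → (53.046,217.780) → (80.569,214.748) → (91.875,224.414). Open path.

G21
G90
G00 X11.060 Y57.189
M3 S326
G1 X34.095 Y249.052 F4266
G00 X117.207 Y197.405
M3 S326
G1 X117.327 Y153.807 F4266
G1 X86.583 Y122.893 F4266
G1 X42.985 Y122.773 F4266
G1 X12.071 Y153.517 F4266
G1 X11.951 Y197.115 F4266
G1 X42.695 Y228.029 F4266
G1 X86.293 Y228.149 F4266
G1 X117.207 Y197.405 F4266
G00 X51.414 Y224.217
M3 S757
G1 X53.046 Y217.780 F768
G1 X80.569 Y214.748 F768
G1 X91.875 Y224.414 F768
M5
G00 X0.000 Y0.000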